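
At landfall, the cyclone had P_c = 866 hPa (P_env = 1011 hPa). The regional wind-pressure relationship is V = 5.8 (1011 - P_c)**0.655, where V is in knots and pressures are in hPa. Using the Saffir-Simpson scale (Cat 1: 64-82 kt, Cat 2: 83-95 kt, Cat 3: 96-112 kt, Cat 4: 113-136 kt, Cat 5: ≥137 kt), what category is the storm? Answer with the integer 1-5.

ΔP = 1011 − 866 = 145 hPa.
V ≈ 5.8 × 145^0.655 = 5.8 × 26.04 ≈ 151 kt.
151 kt falls in the Category 5 band.

5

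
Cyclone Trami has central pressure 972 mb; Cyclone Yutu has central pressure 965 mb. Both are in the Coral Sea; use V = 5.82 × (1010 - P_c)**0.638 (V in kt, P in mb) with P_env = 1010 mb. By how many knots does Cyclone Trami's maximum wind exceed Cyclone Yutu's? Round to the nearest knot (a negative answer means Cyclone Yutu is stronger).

-7 kt

Cyclone Trami: ΔP = 38; V ≈ 5.82 × 38^0.638 ≈ 59.27 kt.
Cyclone Yutu: ΔP = 45; V ≈ 5.82 × 45^0.638 ≈ 66.02 kt.
Difference ≈ 59.27 − 66.02 = -6.75 → -7 kt.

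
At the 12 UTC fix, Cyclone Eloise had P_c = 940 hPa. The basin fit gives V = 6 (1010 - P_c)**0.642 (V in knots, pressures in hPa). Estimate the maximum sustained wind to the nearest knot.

92 kt

ΔP = 1010 − 940 = 70 hPa.
70^0.642 ≈ 15.295.
V ≈ 6 × 15.295 ≈ 91.8 kt.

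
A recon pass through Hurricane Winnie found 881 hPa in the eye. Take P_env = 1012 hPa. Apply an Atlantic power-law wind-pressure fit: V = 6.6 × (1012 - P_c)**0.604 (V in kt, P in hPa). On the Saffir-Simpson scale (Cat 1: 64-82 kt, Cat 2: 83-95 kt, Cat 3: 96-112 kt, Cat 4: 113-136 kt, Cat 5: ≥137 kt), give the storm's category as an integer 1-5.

ΔP = 1012 − 881 = 131 hPa.
V ≈ 6.6 × 131^0.604 = 6.6 × 19.00 ≈ 125 kt.
125 kt falls in the Category 4 band.

4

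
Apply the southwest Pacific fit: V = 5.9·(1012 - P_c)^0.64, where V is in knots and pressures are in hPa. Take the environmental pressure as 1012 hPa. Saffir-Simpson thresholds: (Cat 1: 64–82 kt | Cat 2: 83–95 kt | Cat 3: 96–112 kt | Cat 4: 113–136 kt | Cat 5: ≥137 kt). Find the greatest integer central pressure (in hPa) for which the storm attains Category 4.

Category 4 begins at V = 113 kt.
Required ΔP = (113/5.9)^(1/0.64) = 19.153^1.562 ≈ 100.80 hPa.
P_c ≤ 1012 − 100.80 = 911.20, so the highest integer P_c is 911 hPa.

911 hPa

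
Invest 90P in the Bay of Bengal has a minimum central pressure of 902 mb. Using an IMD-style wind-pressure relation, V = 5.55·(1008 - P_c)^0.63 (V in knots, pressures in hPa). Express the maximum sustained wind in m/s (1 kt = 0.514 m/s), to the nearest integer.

54 m/s

ΔP = 1008 − 902 = 106 mb.
V ≈ 5.55 × 106^0.63 = 5.55 × 18.877 ≈ 104.770 kt.
104.770 × 0.514 ≈ 53.85 m/s → 54 m/s.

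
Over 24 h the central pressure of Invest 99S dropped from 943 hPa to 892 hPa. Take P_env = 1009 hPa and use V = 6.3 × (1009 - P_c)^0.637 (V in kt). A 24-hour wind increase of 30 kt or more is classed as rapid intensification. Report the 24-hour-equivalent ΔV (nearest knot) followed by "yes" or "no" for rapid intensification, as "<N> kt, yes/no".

40 kt, yes

V₁: ΔP = 66, V ≈ 6.3 × 66^0.637 ≈ 90.86 kt.
V₂: ΔP = 117, V ≈ 6.3 × 117^0.637 ≈ 130.85 kt.
ΔV over 24 h = 39.99 kt → 24 h equivalent = 39.99 × 24/24 ≈ 39.99 kt.
40 kt ≥ 30 kt ⇒ rapid intensification.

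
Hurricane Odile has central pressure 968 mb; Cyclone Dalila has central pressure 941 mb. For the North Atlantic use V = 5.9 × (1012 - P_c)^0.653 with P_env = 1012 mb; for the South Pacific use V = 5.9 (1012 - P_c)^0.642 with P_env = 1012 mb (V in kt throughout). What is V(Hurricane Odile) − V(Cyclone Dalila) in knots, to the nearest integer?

-21 kt

Hurricane Odile: ΔP = 44; V ≈ 5.9 × 44^0.653 ≈ 69.83 kt.
Cyclone Dalila: ΔP = 71; V ≈ 5.9 × 71^0.642 ≈ 91.07 kt.
Difference ≈ 69.83 − 91.07 = -21.24 → -21 kt.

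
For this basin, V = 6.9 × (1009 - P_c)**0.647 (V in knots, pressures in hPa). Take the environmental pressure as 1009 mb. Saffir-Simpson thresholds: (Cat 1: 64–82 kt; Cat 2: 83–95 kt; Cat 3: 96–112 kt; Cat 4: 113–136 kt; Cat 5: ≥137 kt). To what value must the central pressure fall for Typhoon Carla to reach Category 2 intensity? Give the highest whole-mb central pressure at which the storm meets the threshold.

962 mb

Category 2 begins at V = 83 kt.
Required ΔP = (83/6.9)^(1/0.647) = 12.029^1.546 ≈ 46.73 mb.
P_c ≤ 1009 − 46.73 = 962.27, so the highest integer P_c is 962 mb.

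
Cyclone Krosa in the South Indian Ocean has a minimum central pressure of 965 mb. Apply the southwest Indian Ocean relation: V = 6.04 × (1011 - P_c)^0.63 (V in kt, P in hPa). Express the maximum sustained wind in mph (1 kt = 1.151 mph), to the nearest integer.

78 mph

ΔP = 1011 − 965 = 46 mb.
V ≈ 6.04 × 46^0.63 = 6.04 × 11.157 ≈ 67.387 kt.
67.387 × 1.151 ≈ 77.56 mph → 78 mph.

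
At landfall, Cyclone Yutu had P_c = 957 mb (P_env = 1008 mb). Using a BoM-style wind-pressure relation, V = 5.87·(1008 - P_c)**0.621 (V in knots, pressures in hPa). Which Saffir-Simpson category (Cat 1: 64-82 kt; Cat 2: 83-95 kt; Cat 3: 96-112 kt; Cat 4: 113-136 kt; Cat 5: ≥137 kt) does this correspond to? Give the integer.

1

ΔP = 1008 − 957 = 51 mb.
V ≈ 5.87 × 51^0.621 = 5.87 × 11.49 ≈ 67 kt.
67 kt falls in the Category 1 band.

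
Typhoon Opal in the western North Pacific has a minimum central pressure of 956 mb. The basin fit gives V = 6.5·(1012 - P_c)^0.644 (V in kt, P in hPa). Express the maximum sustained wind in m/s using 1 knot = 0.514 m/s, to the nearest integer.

ΔP = 1012 − 956 = 56 mb.
V ≈ 6.5 × 56^0.644 = 6.5 × 13.361 ≈ 86.845 kt.
86.845 × 0.514 ≈ 44.64 m/s → 45 m/s.

45 m/s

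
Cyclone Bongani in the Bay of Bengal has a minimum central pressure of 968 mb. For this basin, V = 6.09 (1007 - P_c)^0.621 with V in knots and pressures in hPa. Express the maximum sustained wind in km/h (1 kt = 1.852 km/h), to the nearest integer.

110 km/h

ΔP = 1007 − 968 = 39 mb.
V ≈ 6.09 × 39^0.621 = 6.09 × 9.729 ≈ 59.247 kt.
59.247 × 1.852 ≈ 109.73 km/h → 110 km/h.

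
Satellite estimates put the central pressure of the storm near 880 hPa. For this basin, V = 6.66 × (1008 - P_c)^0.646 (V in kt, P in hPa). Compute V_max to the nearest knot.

ΔP = 1008 − 880 = 128 hPa.
128^0.646 ≈ 22.975.
V ≈ 6.66 × 22.975 ≈ 153.0 kt.

153 kt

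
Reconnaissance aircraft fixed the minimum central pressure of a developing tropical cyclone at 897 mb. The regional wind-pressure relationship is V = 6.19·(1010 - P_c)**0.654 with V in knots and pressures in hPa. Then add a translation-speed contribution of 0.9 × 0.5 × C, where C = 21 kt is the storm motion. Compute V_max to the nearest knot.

146 kt

ΔP = 1010 − 897 = 113 mb.
113^0.654 ≈ 22.015.
V ≈ 6.19 × 22.015 ≈ 136.3 kt.
Translation term: 0.9 × 0.5 × 21 = 9.45 kt.
Corrected V ≈ 145.75 kt → 146 kt.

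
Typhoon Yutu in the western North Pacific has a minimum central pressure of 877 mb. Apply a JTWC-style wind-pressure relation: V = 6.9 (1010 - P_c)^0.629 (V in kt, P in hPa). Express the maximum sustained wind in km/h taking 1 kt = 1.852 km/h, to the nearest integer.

ΔP = 1010 − 877 = 133 mb.
V ≈ 6.9 × 133^0.629 = 6.9 × 21.672 ≈ 149.538 kt.
149.538 × 1.852 ≈ 276.94 km/h → 277 km/h.

277 km/h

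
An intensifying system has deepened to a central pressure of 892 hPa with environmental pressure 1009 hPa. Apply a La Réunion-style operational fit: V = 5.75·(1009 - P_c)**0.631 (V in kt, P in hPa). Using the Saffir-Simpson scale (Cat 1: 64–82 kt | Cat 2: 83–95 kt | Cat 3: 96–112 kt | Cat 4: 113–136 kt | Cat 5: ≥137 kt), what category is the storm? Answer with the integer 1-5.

ΔP = 1009 − 892 = 117 hPa.
V ≈ 5.75 × 117^0.631 = 5.75 × 20.18 ≈ 116 kt.
116 kt falls in the Category 4 band.

4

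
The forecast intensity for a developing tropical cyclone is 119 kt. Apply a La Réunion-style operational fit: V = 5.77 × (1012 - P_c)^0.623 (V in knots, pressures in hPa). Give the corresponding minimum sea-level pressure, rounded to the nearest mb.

ΔP = (V / 5.77)^(1/0.623) = (119/5.77)^1.605.
119/5.77 = 20.624; 20.624^1.605 ≈ 128.75 mb.
P_c = 1012 − 128.75 = 883.25 ≈ 883 mb.

883 mb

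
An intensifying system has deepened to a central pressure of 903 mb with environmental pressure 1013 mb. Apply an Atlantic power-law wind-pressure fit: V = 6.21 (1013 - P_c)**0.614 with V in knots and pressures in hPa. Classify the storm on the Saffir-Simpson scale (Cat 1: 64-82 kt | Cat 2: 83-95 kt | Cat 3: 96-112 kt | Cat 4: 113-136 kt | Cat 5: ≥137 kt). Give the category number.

3

ΔP = 1013 − 903 = 110 mb.
V ≈ 6.21 × 110^0.614 = 6.21 × 17.92 ≈ 111 kt.
111 kt falls in the Category 3 band.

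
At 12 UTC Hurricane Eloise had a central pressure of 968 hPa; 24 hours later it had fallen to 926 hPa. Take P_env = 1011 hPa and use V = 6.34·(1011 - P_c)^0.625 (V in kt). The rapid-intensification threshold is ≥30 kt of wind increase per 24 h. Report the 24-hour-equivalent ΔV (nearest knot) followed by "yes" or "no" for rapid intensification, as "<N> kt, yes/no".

V₁: ΔP = 43, V ≈ 6.34 × 43^0.625 ≈ 66.53 kt.
V₂: ΔP = 85, V ≈ 6.34 × 85^0.625 ≈ 101.85 kt.
ΔV over 24 h = 35.32 kt → 24 h equivalent = 35.32 × 24/24 ≈ 35.32 kt.
35 kt ≥ 30 kt ⇒ rapid intensification.

35 kt, yes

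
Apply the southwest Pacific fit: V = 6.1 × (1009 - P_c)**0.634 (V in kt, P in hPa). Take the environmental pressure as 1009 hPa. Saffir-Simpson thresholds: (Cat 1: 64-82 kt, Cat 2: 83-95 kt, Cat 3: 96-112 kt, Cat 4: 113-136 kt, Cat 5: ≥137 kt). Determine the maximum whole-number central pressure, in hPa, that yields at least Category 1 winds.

Category 1 begins at V = 64 kt.
Required ΔP = (64/6.1)^(1/0.634) = 10.492^1.577 ≈ 40.75 hPa.
P_c ≤ 1009 − 40.75 = 968.25, so the highest integer P_c is 968 hPa.

968 hPa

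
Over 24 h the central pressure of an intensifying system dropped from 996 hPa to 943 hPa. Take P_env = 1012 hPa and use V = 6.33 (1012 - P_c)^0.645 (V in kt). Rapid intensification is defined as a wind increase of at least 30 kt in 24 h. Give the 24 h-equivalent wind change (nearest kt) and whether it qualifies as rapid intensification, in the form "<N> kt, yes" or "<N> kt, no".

59 kt, yes

V₁: ΔP = 16, V ≈ 6.33 × 16^0.645 ≈ 37.85 kt.
V₂: ΔP = 69, V ≈ 6.33 × 69^0.645 ≈ 97.15 kt.
ΔV over 24 h = 59.30 kt → 24 h equivalent = 59.30 × 24/24 ≈ 59.30 kt.
59 kt ≥ 30 kt ⇒ rapid intensification.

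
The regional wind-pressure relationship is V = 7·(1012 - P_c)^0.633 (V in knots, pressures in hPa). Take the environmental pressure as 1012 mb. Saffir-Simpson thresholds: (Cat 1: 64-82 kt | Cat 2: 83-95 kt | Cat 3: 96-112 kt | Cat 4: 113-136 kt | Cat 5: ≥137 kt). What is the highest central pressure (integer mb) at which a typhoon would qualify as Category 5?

902 mb

Category 5 begins at V = 137 kt.
Required ΔP = (137/7)^(1/0.633) = 19.571^1.580 ≈ 109.77 mb.
P_c ≤ 1012 − 109.77 = 902.23, so the highest integer P_c is 902 mb.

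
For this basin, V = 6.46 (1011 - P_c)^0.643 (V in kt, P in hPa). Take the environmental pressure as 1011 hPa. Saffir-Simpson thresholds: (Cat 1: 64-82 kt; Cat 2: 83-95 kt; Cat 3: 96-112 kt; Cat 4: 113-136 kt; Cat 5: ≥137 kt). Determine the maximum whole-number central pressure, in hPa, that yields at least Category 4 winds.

Category 4 begins at V = 113 kt.
Required ΔP = (113/6.46)^(1/0.643) = 17.492^1.555 ≈ 85.68 hPa.
P_c ≤ 1011 − 85.68 = 925.32, so the highest integer P_c is 925 hPa.

925 hPa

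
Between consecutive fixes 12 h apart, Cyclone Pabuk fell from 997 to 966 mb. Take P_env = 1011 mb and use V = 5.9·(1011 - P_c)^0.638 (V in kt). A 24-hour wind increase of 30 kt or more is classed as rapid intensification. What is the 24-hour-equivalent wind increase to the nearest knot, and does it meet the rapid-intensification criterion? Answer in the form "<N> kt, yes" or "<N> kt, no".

V₁: ΔP = 14, V ≈ 5.9 × 14^0.638 ≈ 31.77 kt.
V₂: ΔP = 45, V ≈ 5.9 × 45^0.638 ≈ 66.93 kt.
ΔV over 12 h = 35.16 kt → 24 h equivalent = 35.16 × 24/12 ≈ 70.32 kt.
70 kt ≥ 30 kt ⇒ rapid intensification.

70 kt, yes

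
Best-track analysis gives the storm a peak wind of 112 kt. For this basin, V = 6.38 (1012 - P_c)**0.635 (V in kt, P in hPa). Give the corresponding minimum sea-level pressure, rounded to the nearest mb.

ΔP = (V / 6.38)^(1/0.635) = (112/6.38)^1.575.
112/6.38 = 17.555; 17.555^1.575 ≈ 91.13 mb.
P_c = 1012 − 91.13 = 920.87 ≈ 921 mb.

921 mb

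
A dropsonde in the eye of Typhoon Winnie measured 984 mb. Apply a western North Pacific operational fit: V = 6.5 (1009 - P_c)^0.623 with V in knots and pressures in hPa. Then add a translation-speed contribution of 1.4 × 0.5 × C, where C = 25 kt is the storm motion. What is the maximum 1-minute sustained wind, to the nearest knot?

66 kt

ΔP = 1009 − 984 = 25 mb.
25^0.623 ≈ 7.429.
V ≈ 6.5 × 7.429 ≈ 48.3 kt.
Translation term: 1.4 × 0.5 × 25 = 17.5 kt.
Corrected V ≈ 65.8 kt → 66 kt.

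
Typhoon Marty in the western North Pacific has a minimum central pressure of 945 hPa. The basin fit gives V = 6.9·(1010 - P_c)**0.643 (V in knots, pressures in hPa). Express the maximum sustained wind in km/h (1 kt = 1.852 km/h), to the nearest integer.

187 km/h

ΔP = 1010 − 945 = 65 hPa.
V ≈ 6.9 × 65^0.643 = 6.9 × 14.645 ≈ 101.054 kt.
101.054 × 1.852 ≈ 187.15 km/h → 187 km/h.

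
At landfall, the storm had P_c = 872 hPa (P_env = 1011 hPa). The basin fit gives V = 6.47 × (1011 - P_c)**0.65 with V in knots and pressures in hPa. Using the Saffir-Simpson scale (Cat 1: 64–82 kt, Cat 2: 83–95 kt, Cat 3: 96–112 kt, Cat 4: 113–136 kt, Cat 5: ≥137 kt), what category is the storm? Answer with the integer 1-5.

5

ΔP = 1011 − 872 = 139 hPa.
V ≈ 6.47 × 139^0.65 = 6.47 × 24.71 ≈ 160 kt.
160 kt falls in the Category 5 band.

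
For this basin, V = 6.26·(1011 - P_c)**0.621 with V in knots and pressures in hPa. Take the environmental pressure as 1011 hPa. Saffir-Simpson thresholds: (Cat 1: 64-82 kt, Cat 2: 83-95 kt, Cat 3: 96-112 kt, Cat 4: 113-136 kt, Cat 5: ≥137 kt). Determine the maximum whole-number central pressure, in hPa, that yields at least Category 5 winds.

Category 5 begins at V = 137 kt.
Required ΔP = (137/6.26)^(1/0.621) = 21.885^1.610 ≈ 143.89 hPa.
P_c ≤ 1011 − 143.89 = 867.11, so the highest integer P_c is 867 hPa.

867 hPa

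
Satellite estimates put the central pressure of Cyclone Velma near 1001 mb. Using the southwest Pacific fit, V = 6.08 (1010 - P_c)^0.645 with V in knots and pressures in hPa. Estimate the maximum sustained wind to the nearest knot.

25 kt

ΔP = 1010 − 1001 = 9 mb.
9^0.645 ≈ 4.126.
V ≈ 6.08 × 4.126 ≈ 25.1 kt.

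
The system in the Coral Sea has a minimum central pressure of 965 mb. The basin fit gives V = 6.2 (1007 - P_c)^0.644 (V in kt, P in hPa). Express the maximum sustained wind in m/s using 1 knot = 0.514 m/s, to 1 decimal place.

35.4 m/s

ΔP = 1007 − 965 = 42 mb.
V ≈ 6.2 × 42^0.644 = 6.2 × 11.101 ≈ 68.828 kt.
68.828 × 0.514 ≈ 35.38 m/s → 35.4 m/s.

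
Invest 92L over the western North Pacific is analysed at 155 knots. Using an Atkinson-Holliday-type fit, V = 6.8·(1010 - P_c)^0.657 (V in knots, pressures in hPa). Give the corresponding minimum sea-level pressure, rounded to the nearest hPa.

893 hPa

ΔP = (V / 6.8)^(1/0.657) = (155/6.8)^1.522.
155/6.8 = 22.794; 22.794^1.522 ≈ 116.60 hPa.
P_c = 1010 − 116.60 = 893.40 ≈ 893 hPa.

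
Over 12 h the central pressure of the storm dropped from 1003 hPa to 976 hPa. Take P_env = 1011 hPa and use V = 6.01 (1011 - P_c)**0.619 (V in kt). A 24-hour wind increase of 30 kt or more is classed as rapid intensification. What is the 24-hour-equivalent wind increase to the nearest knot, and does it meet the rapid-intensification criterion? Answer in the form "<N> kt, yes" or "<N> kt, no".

65 kt, yes

V₁: ΔP = 8, V ≈ 6.01 × 8^0.619 ≈ 21.77 kt.
V₂: ΔP = 35, V ≈ 6.01 × 35^0.619 ≈ 54.28 kt.
ΔV over 12 h = 32.51 kt → 24 h equivalent = 32.51 × 24/12 ≈ 65.02 kt.
65 kt ≥ 30 kt ⇒ rapid intensification.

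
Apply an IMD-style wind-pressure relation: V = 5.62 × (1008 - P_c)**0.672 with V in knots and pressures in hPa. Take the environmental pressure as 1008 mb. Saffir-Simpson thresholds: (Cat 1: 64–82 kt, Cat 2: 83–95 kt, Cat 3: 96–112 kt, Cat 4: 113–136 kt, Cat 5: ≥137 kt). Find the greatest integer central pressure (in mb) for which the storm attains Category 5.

892 mb

Category 5 begins at V = 137 kt.
Required ΔP = (137/5.62)^(1/0.672) = 24.377^1.488 ≈ 115.87 mb.
P_c ≤ 1008 − 115.87 = 892.13, so the highest integer P_c is 892 mb.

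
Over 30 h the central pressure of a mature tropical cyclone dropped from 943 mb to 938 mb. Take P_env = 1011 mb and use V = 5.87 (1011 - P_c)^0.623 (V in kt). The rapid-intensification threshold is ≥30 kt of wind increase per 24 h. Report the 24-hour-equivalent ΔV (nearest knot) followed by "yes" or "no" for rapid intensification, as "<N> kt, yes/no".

3 kt, no

V₁: ΔP = 68, V ≈ 5.87 × 68^0.623 ≈ 81.34 kt.
V₂: ΔP = 73, V ≈ 5.87 × 73^0.623 ≈ 85.01 kt.
ΔV over 30 h = 3.67 kt → 24 h equivalent = 3.67 × 24/30 ≈ 2.94 kt.
3 kt < 30 kt ⇒ not rapid intensification.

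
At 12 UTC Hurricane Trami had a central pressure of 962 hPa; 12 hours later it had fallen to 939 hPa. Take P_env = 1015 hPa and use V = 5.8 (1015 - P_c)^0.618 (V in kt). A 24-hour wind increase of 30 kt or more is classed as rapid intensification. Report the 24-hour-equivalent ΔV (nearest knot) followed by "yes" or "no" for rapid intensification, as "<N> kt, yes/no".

34 kt, yes

V₁: ΔP = 53, V ≈ 5.8 × 53^0.618 ≈ 67.46 kt.
V₂: ΔP = 76, V ≈ 5.8 × 76^0.618 ≈ 84.29 kt.
ΔV over 12 h = 16.83 kt → 24 h equivalent = 16.83 × 24/12 ≈ 33.66 kt.
34 kt ≥ 30 kt ⇒ rapid intensification.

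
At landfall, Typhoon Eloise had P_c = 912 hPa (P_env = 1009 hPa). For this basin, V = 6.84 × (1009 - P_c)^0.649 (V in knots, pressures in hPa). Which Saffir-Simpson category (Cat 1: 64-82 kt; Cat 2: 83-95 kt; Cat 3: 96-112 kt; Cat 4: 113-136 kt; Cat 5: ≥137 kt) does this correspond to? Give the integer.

4

ΔP = 1009 − 912 = 97 hPa.
V ≈ 6.84 × 97^0.649 = 6.84 × 19.47 ≈ 133 kt.
133 kt falls in the Category 4 band.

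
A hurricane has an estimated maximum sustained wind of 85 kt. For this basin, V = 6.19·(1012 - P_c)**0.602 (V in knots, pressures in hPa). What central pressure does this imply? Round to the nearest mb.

ΔP = (V / 6.19)^(1/0.602) = (85/6.19)^1.661.
85/6.19 = 13.732; 13.732^1.661 ≈ 77.61 mb.
P_c = 1012 − 77.61 = 934.39 ≈ 934 mb.

934 mb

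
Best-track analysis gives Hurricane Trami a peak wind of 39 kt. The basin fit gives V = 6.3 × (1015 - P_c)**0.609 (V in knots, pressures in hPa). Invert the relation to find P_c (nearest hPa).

ΔP = (V / 6.3)^(1/0.609) = (39/6.3)^1.642.
39/6.3 = 6.190; 6.190^1.642 ≈ 19.95 hPa.
P_c = 1015 − 19.95 = 995.05 ≈ 995 hPa.

995 hPa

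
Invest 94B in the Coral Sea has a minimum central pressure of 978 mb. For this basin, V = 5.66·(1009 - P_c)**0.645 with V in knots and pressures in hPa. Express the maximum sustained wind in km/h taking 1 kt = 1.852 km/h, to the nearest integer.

96 km/h

ΔP = 1009 − 978 = 31 mb.
V ≈ 5.66 × 31^0.645 = 5.66 × 9.161 ≈ 51.850 kt.
51.850 × 1.852 ≈ 96.03 km/h → 96 km/h.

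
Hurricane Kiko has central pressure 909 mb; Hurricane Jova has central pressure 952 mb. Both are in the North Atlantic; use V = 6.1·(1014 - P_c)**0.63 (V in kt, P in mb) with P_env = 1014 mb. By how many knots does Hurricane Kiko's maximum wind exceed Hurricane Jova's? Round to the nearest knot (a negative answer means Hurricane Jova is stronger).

32 kt

Hurricane Kiko: ΔP = 105; V ≈ 6.1 × 105^0.63 ≈ 114.47 kt.
Hurricane Jova: ΔP = 62; V ≈ 6.1 × 62^0.63 ≈ 82.14 kt.
Difference ≈ 114.47 − 82.14 = 32.33 → 32 kt.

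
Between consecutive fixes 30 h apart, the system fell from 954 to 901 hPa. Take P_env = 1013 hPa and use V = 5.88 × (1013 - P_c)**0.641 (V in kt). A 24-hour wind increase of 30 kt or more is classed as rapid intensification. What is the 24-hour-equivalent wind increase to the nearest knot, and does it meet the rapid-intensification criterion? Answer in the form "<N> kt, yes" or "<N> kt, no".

V₁: ΔP = 59, V ≈ 5.88 × 59^0.641 ≈ 80.26 kt.
V₂: ΔP = 112, V ≈ 5.88 × 112^0.641 ≈ 121.04 kt.
ΔV over 30 h = 40.78 kt → 24 h equivalent = 40.78 × 24/30 ≈ 32.62 kt.
33 kt ≥ 30 kt ⇒ rapid intensification.

33 kt, yes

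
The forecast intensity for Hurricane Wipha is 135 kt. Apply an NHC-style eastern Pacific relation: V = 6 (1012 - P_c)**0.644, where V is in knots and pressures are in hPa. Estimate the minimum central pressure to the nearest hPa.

ΔP = (V / 6)^(1/0.644) = (135/6)^1.553.
135/6 = 22.500; 22.500^1.553 ≈ 125.79 hPa.
P_c = 1012 − 125.79 = 886.21 ≈ 886 hPa.

886 hPa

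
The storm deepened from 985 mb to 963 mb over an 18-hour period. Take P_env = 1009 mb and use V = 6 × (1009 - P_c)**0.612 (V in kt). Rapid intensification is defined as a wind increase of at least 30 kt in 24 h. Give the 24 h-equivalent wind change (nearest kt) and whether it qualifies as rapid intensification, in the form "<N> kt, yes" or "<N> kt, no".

27 kt, no

V₁: ΔP = 24, V ≈ 6 × 24^0.612 ≈ 41.96 kt.
V₂: ΔP = 46, V ≈ 6 × 46^0.612 ≈ 62.48 kt.
ΔV over 18 h = 20.52 kt → 24 h equivalent = 20.52 × 24/18 ≈ 27.36 kt.
27 kt < 30 kt ⇒ not rapid intensification.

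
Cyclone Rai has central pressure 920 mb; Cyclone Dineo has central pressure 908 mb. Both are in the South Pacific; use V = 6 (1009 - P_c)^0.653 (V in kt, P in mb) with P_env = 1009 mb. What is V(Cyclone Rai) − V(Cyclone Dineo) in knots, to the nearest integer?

Cyclone Rai: ΔP = 89; V ≈ 6 × 89^0.653 ≈ 112.49 kt.
Cyclone Dineo: ΔP = 101; V ≈ 6 × 101^0.653 ≈ 122.17 kt.
Difference ≈ 112.49 − 122.17 = -9.68 → -10 kt.

-10 kt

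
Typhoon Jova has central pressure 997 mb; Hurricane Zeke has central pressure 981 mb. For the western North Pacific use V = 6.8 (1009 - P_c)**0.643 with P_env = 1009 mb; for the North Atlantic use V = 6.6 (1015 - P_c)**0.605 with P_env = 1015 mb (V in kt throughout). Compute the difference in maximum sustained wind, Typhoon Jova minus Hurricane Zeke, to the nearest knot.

-22 kt

Typhoon Jova: ΔP = 12; V ≈ 6.8 × 12^0.643 ≈ 33.61 kt.
Hurricane Zeke: ΔP = 34; V ≈ 6.6 × 34^0.605 ≈ 55.73 kt.
Difference ≈ 33.61 − 55.73 = -22.12 → -22 kt.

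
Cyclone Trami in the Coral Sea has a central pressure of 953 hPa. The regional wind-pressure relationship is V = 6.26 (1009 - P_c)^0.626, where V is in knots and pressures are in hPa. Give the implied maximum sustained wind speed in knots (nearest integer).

ΔP = 1009 − 953 = 56 hPa.
56^0.626 ≈ 12.427.
V ≈ 6.26 × 12.427 ≈ 77.8 kt.

78 kt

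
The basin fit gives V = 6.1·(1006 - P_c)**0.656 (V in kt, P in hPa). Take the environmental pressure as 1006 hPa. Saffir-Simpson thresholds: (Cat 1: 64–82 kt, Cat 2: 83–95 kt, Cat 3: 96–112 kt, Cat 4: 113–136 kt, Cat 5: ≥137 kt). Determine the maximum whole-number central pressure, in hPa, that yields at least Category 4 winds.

920 hPa

Category 4 begins at V = 113 kt.
Required ΔP = (113/6.1)^(1/0.656) = 18.525^1.524 ≈ 85.61 hPa.
P_c ≤ 1006 − 85.61 = 920.39, so the highest integer P_c is 920 hPa.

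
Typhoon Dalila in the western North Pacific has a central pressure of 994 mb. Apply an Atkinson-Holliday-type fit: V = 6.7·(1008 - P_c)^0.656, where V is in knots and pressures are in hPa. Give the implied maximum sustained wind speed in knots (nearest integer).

38 kt

ΔP = 1008 − 994 = 14 mb.
14^0.656 ≈ 5.648.
V ≈ 6.7 × 5.648 ≈ 37.8 kt.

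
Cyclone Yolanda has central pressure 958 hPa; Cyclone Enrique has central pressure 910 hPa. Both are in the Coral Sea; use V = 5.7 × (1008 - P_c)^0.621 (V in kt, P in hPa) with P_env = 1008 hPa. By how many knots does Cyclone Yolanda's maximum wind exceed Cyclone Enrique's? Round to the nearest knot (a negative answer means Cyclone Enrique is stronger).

Cyclone Yolanda: ΔP = 50; V ≈ 5.7 × 50^0.621 ≈ 64.70 kt.
Cyclone Enrique: ΔP = 98; V ≈ 5.7 × 98^0.621 ≈ 98.27 kt.
Difference ≈ 64.70 − 98.27 = -33.57 → -34 kt.

-34 kt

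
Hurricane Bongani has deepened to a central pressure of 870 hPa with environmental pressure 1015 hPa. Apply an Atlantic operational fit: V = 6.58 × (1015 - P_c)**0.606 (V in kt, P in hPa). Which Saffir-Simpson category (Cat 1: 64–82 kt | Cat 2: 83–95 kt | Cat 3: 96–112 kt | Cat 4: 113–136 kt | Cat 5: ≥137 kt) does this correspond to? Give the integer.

ΔP = 1015 − 870 = 145 hPa.
V ≈ 6.58 × 145^0.606 = 6.58 × 20.41 ≈ 134 kt.
134 kt falls in the Category 4 band.

4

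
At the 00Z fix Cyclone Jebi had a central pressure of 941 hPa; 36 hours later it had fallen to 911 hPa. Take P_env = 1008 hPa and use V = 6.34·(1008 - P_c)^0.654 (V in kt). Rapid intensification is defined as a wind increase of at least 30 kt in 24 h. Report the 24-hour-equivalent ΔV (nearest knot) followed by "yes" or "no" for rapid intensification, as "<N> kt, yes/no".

18 kt, no

V₁: ΔP = 67, V ≈ 6.34 × 67^0.654 ≈ 99.16 kt.
V₂: ΔP = 97, V ≈ 6.34 × 97^0.654 ≈ 126.31 kt.
ΔV over 36 h = 27.15 kt → 24 h equivalent = 27.15 × 24/36 ≈ 18.10 kt.
18 kt < 30 kt ⇒ not rapid intensification.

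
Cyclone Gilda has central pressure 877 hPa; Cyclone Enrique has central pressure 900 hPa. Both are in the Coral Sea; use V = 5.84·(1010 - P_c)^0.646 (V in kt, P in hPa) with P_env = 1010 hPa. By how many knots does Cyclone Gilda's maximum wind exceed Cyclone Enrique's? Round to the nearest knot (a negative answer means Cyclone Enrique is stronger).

16 kt

Cyclone Gilda: ΔP = 133; V ≈ 5.84 × 133^0.646 ≈ 137.54 kt.
Cyclone Enrique: ΔP = 110; V ≈ 5.84 × 110^0.646 ≈ 121.66 kt.
Difference ≈ 137.54 − 121.66 = 15.88 → 16 kt.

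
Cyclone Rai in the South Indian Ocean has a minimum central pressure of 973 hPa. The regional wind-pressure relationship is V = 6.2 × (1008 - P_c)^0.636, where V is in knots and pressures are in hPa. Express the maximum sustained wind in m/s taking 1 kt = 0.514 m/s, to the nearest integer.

31 m/s

ΔP = 1008 − 973 = 35 hPa.
V ≈ 6.2 × 35^0.636 = 6.2 × 9.595 ≈ 59.487 kt.
59.487 × 0.514 ≈ 30.58 m/s → 31 m/s.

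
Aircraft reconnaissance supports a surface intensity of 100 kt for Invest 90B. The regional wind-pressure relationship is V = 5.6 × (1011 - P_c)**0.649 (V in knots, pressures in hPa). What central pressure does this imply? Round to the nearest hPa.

926 hPa

ΔP = (V / 5.6)^(1/0.649) = (100/5.6)^1.541.
100/5.6 = 17.857; 17.857^1.541 ≈ 84.89 hPa.
P_c = 1011 − 84.89 = 926.11 ≈ 926 hPa.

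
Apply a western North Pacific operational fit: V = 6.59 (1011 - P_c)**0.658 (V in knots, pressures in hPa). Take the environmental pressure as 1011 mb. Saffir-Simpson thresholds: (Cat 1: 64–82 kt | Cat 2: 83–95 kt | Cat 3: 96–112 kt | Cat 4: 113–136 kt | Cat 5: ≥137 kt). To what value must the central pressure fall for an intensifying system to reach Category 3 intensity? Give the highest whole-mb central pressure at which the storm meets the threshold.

952 mb

Category 3 begins at V = 96 kt.
Required ΔP = (96/6.59)^(1/0.658) = 14.568^1.520 ≈ 58.62 mb.
P_c ≤ 1011 − 58.62 = 952.38, so the highest integer P_c is 952 mb.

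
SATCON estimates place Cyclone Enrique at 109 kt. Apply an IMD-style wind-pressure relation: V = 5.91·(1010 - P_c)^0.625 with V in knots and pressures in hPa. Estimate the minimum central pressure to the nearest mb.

ΔP = (V / 5.91)^(1/0.625) = (109/5.91)^1.600.
109/5.91 = 18.443; 18.443^1.600 ≈ 106.01 mb.
P_c = 1010 − 106.01 = 903.99 ≈ 904 mb.

904 mb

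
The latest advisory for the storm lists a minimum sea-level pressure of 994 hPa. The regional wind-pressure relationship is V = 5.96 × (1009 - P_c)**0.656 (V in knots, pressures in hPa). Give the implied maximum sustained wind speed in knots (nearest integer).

35 kt

ΔP = 1009 − 994 = 15 hPa.
15^0.656 ≈ 5.909.
V ≈ 5.96 × 5.909 ≈ 35.2 kt.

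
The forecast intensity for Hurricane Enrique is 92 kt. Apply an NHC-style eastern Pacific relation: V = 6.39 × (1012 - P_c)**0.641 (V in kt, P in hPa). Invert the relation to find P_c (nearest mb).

948 mb

ΔP = (V / 6.39)^(1/0.641) = (92/6.39)^1.560.
92/6.39 = 14.397; 14.397^1.560 ≈ 64.12 mb.
P_c = 1012 − 64.12 = 947.88 ≈ 948 mb.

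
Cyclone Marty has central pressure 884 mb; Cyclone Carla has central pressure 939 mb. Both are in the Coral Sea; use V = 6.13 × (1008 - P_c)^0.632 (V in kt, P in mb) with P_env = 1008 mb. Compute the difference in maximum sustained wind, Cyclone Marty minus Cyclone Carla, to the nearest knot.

Cyclone Marty: ΔP = 124; V ≈ 6.13 × 124^0.632 ≈ 128.97 kt.
Cyclone Carla: ΔP = 69; V ≈ 6.13 × 69^0.632 ≈ 89.05 kt.
Difference ≈ 128.97 − 89.05 = 39.92 → 40 kt.

40 kt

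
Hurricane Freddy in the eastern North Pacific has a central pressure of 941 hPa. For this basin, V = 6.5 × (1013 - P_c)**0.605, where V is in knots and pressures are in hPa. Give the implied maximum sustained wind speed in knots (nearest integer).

86 kt

ΔP = 1013 − 941 = 72 hPa.
72^0.605 ≈ 13.295.
V ≈ 6.5 × 13.295 ≈ 86.4 kt.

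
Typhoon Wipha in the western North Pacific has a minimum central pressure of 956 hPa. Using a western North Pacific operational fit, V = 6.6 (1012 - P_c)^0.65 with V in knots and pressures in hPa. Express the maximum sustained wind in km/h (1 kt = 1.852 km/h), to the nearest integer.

ΔP = 1012 − 956 = 56 hPa.
V ≈ 6.6 × 56^0.65 = 6.6 × 13.687 ≈ 90.337 kt.
90.337 × 1.852 ≈ 167.30 km/h → 167 km/h.

167 km/h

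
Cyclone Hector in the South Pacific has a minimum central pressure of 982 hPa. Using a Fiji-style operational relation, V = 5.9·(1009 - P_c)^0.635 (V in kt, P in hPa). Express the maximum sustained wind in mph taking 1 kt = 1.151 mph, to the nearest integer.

55 mph

ΔP = 1009 − 982 = 27 hPa.
V ≈ 5.9 × 27^0.635 = 5.9 × 8.108 ≈ 47.837 kt.
47.837 × 1.151 ≈ 55.06 mph → 55 mph.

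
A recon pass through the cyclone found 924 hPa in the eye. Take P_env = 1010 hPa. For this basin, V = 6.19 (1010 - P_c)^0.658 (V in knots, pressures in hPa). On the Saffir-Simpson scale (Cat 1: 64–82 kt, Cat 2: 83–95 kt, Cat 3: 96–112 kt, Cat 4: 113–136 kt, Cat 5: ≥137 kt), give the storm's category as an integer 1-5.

4

ΔP = 1010 − 924 = 86 hPa.
V ≈ 6.19 × 86^0.658 = 6.19 × 18.75 ≈ 116 kt.
116 kt falls in the Category 4 band.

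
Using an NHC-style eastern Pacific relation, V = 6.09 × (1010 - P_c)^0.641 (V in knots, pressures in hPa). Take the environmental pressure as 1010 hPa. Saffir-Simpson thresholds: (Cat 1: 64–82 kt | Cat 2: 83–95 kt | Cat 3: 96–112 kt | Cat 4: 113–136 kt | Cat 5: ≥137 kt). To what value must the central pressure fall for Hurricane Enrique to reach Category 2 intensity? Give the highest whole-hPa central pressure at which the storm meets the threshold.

Category 2 begins at V = 83 kt.
Required ΔP = (83/6.09)^(1/0.641) = 13.629^1.560 ≈ 58.86 hPa.
P_c ≤ 1010 − 58.86 = 951.14, so the highest integer P_c is 951 hPa.

951 hPa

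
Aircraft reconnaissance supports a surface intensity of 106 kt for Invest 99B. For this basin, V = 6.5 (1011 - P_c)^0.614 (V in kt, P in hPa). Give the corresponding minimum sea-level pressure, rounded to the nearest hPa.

ΔP = (V / 6.5)^(1/0.614) = (106/6.5)^1.629.
106/6.5 = 16.308; 16.308^1.629 ≈ 94.31 hPa.
P_c = 1011 − 94.31 = 916.69 ≈ 917 hPa.

917 hPa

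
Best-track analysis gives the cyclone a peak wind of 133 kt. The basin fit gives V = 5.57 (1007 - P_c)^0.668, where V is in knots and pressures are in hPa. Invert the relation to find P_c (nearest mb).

891 mb

ΔP = (V / 5.57)^(1/0.668) = (133/5.57)^1.497.
133/5.57 = 23.878; 23.878^1.497 ≈ 115.58 mb.
P_c = 1007 − 115.58 = 891.42 ≈ 891 mb.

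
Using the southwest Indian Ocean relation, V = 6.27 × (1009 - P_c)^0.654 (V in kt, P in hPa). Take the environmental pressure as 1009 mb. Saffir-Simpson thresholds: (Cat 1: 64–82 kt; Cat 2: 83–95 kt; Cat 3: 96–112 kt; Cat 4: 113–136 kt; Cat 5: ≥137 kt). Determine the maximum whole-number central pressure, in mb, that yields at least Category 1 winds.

Category 1 begins at V = 64 kt.
Required ΔP = (64/6.27)^(1/0.654) = 10.207^1.529 ≈ 34.89 mb.
P_c ≤ 1009 − 34.89 = 974.11, so the highest integer P_c is 974 mb.

974 mb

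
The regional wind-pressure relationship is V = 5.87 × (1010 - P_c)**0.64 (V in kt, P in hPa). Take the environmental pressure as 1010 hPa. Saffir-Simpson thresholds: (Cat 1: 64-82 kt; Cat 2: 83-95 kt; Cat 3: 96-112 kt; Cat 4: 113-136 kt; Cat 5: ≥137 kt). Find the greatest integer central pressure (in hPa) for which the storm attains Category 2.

Category 2 begins at V = 83 kt.
Required ΔP = (83/5.87)^(1/0.64) = 14.140^1.562 ≈ 62.74 hPa.
P_c ≤ 1010 − 62.74 = 947.26, so the highest integer P_c is 947 hPa.

947 hPa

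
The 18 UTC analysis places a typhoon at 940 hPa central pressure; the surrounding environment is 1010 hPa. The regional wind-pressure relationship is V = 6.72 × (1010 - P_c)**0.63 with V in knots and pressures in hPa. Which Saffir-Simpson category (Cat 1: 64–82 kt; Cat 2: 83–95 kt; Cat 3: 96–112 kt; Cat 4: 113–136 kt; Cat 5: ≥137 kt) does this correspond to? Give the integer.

ΔP = 1010 − 940 = 70 hPa.
V ≈ 6.72 × 70^0.63 = 6.72 × 14.53 ≈ 98 kt.
98 kt falls in the Category 3 band.

3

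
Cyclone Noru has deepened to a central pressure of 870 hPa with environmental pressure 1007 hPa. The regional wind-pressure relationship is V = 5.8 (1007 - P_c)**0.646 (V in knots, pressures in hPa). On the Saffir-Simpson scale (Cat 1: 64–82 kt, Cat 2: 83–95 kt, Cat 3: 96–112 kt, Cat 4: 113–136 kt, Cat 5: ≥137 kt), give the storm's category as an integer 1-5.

5

ΔP = 1007 − 870 = 137 hPa.
V ≈ 5.8 × 137^0.646 = 5.8 × 24.01 ≈ 139 kt.
139 kt falls in the Category 5 band.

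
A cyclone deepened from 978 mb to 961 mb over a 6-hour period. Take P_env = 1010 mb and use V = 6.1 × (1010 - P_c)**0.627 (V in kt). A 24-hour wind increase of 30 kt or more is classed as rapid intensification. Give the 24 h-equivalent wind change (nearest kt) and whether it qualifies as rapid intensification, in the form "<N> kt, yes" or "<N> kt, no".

V₁: ΔP = 32, V ≈ 6.1 × 32^0.627 ≈ 53.59 kt.
V₂: ΔP = 49, V ≈ 6.1 × 49^0.627 ≈ 70.00 kt.
ΔV over 6 h = 16.41 kt → 24 h equivalent = 16.41 × 24/6 ≈ 65.64 kt.
66 kt ≥ 30 kt ⇒ rapid intensification.

66 kt, yes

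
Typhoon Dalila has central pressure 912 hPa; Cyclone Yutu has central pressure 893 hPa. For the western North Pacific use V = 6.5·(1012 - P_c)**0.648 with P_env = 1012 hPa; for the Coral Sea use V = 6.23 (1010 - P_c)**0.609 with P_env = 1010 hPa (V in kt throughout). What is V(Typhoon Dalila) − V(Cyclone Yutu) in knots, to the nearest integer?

Typhoon Dalila: ΔP = 100; V ≈ 6.5 × 100^0.648 ≈ 128.50 kt.
Cyclone Yutu: ΔP = 117; V ≈ 6.23 × 117^0.609 ≈ 113.24 kt.
Difference ≈ 128.50 − 113.24 = 15.26 → 15 kt.

15 kt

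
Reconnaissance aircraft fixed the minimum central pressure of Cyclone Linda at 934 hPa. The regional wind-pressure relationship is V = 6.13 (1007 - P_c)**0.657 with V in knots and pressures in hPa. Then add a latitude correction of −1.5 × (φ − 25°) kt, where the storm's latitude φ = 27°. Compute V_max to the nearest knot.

ΔP = 1007 − 934 = 73 hPa.
73^0.657 ≈ 16.757.
V ≈ 6.13 × 16.757 ≈ 102.7 kt.
Latitude correction: −1.5 × (27 − 25) = -3 kt.
Corrected V ≈ 99.7 kt → 100 kt.

100 kt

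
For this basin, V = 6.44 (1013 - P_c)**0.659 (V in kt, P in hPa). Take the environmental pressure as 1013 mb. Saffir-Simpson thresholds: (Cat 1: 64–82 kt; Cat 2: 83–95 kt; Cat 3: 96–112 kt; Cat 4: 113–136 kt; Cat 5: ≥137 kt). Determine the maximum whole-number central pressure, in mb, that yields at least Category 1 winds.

980 mb

Category 1 begins at V = 64 kt.
Required ΔP = (64/6.44)^(1/0.659) = 9.938^1.517 ≈ 32.61 mb.
P_c ≤ 1013 − 32.61 = 980.39, so the highest integer P_c is 980 mb.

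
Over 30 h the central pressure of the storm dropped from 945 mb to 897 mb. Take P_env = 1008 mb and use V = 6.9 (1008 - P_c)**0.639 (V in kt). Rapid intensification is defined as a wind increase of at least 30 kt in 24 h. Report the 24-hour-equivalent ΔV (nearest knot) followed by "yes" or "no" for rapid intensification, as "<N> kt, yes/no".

34 kt, yes

V₁: ΔP = 63, V ≈ 6.9 × 63^0.639 ≈ 97.42 kt.
V₂: ΔP = 111, V ≈ 6.9 × 111^0.639 ≈ 139.90 kt.
ΔV over 30 h = 42.48 kt → 24 h equivalent = 42.48 × 24/30 ≈ 33.98 kt.
34 kt ≥ 30 kt ⇒ rapid intensification.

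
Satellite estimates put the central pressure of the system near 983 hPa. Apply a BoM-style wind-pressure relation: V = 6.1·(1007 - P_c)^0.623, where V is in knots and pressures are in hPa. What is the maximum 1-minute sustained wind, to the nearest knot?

ΔP = 1007 − 983 = 24 hPa.
24^0.623 ≈ 7.242.
V ≈ 6.1 × 7.242 ≈ 44.2 kt.

44 kt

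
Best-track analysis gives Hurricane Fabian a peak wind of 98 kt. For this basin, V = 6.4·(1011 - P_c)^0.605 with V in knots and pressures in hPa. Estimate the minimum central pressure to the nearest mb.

920 mb

ΔP = (V / 6.4)^(1/0.605) = (98/6.4)^1.653.
98/6.4 = 15.312; 15.312^1.653 ≈ 90.94 mb.
P_c = 1011 − 90.94 = 920.06 ≈ 920 mb.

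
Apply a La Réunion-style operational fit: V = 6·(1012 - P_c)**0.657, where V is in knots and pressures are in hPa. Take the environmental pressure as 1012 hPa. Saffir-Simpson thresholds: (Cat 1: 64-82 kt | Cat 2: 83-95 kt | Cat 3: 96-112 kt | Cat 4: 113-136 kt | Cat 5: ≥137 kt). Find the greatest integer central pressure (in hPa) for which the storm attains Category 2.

957 hPa

Category 2 begins at V = 83 kt.
Required ΔP = (83/6)^(1/0.657) = 13.833^1.522 ≈ 54.52 hPa.
P_c ≤ 1012 − 54.52 = 957.48, so the highest integer P_c is 957 hPa.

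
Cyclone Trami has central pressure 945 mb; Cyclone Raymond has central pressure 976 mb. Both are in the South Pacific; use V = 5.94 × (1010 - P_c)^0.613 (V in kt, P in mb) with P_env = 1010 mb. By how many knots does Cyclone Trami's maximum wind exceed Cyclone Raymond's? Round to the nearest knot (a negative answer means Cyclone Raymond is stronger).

Cyclone Trami: ΔP = 65; V ≈ 5.94 × 65^0.613 ≈ 76.75 kt.
Cyclone Raymond: ΔP = 34; V ≈ 5.94 × 34^0.613 ≈ 51.59 kt.
Difference ≈ 76.75 − 51.59 = 25.16 → 25 kt.

25 kt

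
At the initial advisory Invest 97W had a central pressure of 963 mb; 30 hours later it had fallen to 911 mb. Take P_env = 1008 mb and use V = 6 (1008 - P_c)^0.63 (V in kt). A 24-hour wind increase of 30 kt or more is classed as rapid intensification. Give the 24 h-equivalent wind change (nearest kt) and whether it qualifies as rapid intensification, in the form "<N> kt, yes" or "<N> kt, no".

V₁: ΔP = 45, V ≈ 6 × 45^0.63 ≈ 66.02 kt.
V₂: ΔP = 97, V ≈ 6 × 97^0.63 ≈ 107.11 kt.
ΔV over 30 h = 41.09 kt → 24 h equivalent = 41.09 × 24/30 ≈ 32.87 kt.
33 kt ≥ 30 kt ⇒ rapid intensification.

33 kt, yes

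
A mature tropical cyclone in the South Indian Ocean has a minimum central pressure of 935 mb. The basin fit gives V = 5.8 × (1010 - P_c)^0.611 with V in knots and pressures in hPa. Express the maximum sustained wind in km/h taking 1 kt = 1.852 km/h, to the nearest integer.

150 km/h

ΔP = 1010 − 935 = 75 mb.
V ≈ 5.8 × 75^0.611 = 5.8 × 13.985 ≈ 81.113 kt.
81.113 × 1.852 ≈ 150.22 km/h → 150 km/h.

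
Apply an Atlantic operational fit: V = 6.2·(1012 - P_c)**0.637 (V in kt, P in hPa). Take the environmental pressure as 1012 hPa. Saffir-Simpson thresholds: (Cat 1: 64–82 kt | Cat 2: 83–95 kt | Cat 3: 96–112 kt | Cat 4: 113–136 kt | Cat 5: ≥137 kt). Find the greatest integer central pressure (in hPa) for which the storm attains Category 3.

938 hPa

Category 3 begins at V = 96 kt.
Required ΔP = (96/6.2)^(1/0.637) = 15.484^1.570 ≈ 73.78 hPa.
P_c ≤ 1012 − 73.78 = 938.22, so the highest integer P_c is 938 hPa.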